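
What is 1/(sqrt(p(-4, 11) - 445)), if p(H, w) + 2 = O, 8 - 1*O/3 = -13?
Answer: -I*sqrt(6)/48 ≈ -0.051031*I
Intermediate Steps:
O = 63 (O = 24 - 3*(-13) = 24 + 39 = 63)
p(H, w) = 61 (p(H, w) = -2 + 63 = 61)
1/(sqrt(p(-4, 11) - 445)) = 1/(sqrt(61 - 445)) = 1/(sqrt(-384)) = 1/(8*I*sqrt(6)) = -I*sqrt(6)/48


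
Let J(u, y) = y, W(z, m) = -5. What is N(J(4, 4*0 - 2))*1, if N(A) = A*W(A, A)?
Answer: 10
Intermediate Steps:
N(A) = -5*A (N(A) = A*(-5) = -5*A)
N(J(4, 4*0 - 2))*1 = -5*(4*0 - 2)*1 = -5*(0 - 2)*1 = -5*(-2)*1 = 10*1 = 10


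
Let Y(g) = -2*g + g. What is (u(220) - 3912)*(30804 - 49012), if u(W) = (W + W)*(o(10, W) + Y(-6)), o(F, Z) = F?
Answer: -56954624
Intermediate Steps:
Y(g) = -g
u(W) = 32*W (u(W) = (W + W)*(10 - 1*(-6)) = (2*W)*(10 + 6) = (2*W)*16 = 32*W)
(u(220) - 3912)*(30804 - 49012) = (32*220 - 3912)*(30804 - 49012) = (7040 - 3912)*(-18208) = 3128*(-18208) = -56954624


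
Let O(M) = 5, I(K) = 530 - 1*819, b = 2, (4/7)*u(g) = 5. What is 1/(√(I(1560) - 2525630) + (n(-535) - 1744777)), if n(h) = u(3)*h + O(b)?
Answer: -27991252/48969427197673 - 16*I*√2525919/48969427197673 ≈ -5.7161e-7 - 5.1928e-10*I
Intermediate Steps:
u(g) = 35/4 (u(g) = (7/4)*5 = 35/4)
I(K) = -289 (I(K) = 530 - 819 = -289)
n(h) = 5 + 35*h/4 (n(h) = 35*h/4 + 5 = 5 + 35*h/4)
1/(√(I(1560) - 2525630) + (n(-535) - 1744777)) = 1/(√(-289 - 2525630) + ((5 + (35/4)*(-535)) - 1744777)) = 1/(√(-2525919) + ((5 - 18725/4) - 1744777)) = 1/(I*√2525919 + (-18705/4 - 1744777)) = 1/(I*√2525919 - 6997813/4) = 1/(-6997813/4 + I*√2525919)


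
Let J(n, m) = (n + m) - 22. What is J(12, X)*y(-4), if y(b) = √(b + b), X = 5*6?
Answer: 40*I*√2 ≈ 56.569*I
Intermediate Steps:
X = 30
J(n, m) = -22 + m + n (J(n, m) = (m + n) - 22 = -22 + m + n)
y(b) = √2*√b (y(b) = √(2*b) = √2*√b)
J(12, X)*y(-4) = (-22 + 30 + 12)*(√2*√(-4)) = 20*(√2*(2*I)) = 20*(2*I*√2) = 40*I*√2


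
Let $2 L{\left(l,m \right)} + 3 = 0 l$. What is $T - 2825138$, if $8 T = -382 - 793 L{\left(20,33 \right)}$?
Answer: $- \frac{45200593}{16} \approx -2.825 \cdot 10^{6}$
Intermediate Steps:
$L{\left(l,m \right)} = - \frac{3}{2}$ ($L{\left(l,m \right)} = - \frac{3}{2} + \frac{0 l}{2} = - \frac{3}{2} + \frac{1}{2} \cdot 0 = - \frac{3}{2} + 0 = - \frac{3}{2}$)
$T = \frac{1615}{16}$ ($T = \frac{-382 - - \frac{2379}{2}}{8} = \frac{-382 + \frac{2379}{2}}{8} = \frac{1}{8} \cdot \frac{1615}{2} = \frac{1615}{16} \approx 100.94$)
$T - 2825138 = \frac{1615}{16} - 2825138 = - \frac{45200593}{16}$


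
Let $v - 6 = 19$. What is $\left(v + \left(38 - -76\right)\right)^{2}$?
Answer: $19321$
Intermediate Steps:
$v = 25$ ($v = 6 + 19 = 25$)
$\left(v + \left(38 - -76\right)\right)^{2} = \left(25 + \left(38 - -76\right)\right)^{2} = \left(25 + \left(38 + 76\right)\right)^{2} = \left(25 + 114\right)^{2} = 139^{2} = 19321$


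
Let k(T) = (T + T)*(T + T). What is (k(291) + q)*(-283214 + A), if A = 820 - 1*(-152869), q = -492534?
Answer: 19922240250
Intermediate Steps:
k(T) = 4*T² (k(T) = (2*T)*(2*T) = 4*T²)
A = 153689 (A = 820 + 152869 = 153689)
(k(291) + q)*(-283214 + A) = (4*291² - 492534)*(-283214 + 153689) = (4*84681 - 492534)*(-129525) = (338724 - 492534)*(-129525) = -153810*(-129525) = 19922240250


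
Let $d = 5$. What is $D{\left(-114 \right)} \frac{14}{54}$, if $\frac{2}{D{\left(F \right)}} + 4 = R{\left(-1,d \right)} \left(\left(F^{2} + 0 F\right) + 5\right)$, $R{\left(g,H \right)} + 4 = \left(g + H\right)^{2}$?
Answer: $\frac{7}{2106108} \approx 3.3237 \cdot 10^{-6}$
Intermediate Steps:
$R{\left(g,H \right)} = -4 + \left(H + g\right)^{2}$ ($R{\left(g,H \right)} = -4 + \left(g + H\right)^{2} = -4 + \left(H + g\right)^{2}$)
$D{\left(F \right)} = \frac{2}{56 + 12 F^{2}}$ ($D{\left(F \right)} = \frac{2}{-4 + \left(-4 + \left(5 - 1\right)^{2}\right) \left(\left(F^{2} + 0 F\right) + 5\right)} = \frac{2}{-4 + \left(-4 + 4^{2}\right) \left(\left(F^{2} + 0\right) + 5\right)} = \frac{2}{-4 + \left(-4 + 16\right) \left(F^{2} + 5\right)} = \frac{2}{-4 + 12 \left(5 + F^{2}\right)} = \frac{2}{-4 + \left(60 + 12 F^{2}\right)} = \frac{2}{56 + 12 F^{2}}$)
$D{\left(-114 \right)} \frac{14}{54} = \frac{1}{2 \left(14 + 3 \left(-114\right)^{2}\right)} \frac{14}{54} = \frac{1}{2 \left(14 + 3 \cdot 12996\right)} 14 \cdot \frac{1}{54} = \frac{1}{2 \left(14 + 38988\right)} \frac{7}{27} = \frac{1}{2 \cdot 39002} \cdot \frac{7}{27} = \frac{1}{2} \cdot \frac{1}{39002} \cdot \frac{7}{27} = \frac{1}{78004} \cdot \frac{7}{27} = \frac{7}{2106108}$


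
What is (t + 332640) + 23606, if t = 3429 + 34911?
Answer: 394586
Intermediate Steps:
t = 38340
(t + 332640) + 23606 = (38340 + 332640) + 23606 = 370980 + 23606 = 394586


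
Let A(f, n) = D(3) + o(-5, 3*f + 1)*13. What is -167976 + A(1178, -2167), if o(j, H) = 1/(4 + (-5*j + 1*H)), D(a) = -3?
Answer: -598677143/3564 ≈ -1.6798e+5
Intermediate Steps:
o(j, H) = 1/(4 + H - 5*j) (o(j, H) = 1/(4 + (-5*j + H)) = 1/(4 + (H - 5*j)) = 1/(4 + H - 5*j))
A(f, n) = -3 + 13/(30 + 3*f) (A(f, n) = -3 + 13/(4 + (3*f + 1) - 5*(-5)) = -3 + 13/(4 + (1 + 3*f) + 25) = -3 + 13/(30 + 3*f))
-167976 + A(1178, -2167) = -167976 + (-77 - 9*1178)/(3*(10 + 1178)) = -167976 + (⅓)*(-77 - 10602)/1188 = -167976 + (⅓)*(1/1188)*(-10679) = -167976 - 10679/3564 = -598677143/3564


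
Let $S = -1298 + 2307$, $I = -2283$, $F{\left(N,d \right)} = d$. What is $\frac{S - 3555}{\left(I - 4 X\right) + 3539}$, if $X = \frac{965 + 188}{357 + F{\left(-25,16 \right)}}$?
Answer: $- \frac{474829}{231938} \approx -2.0472$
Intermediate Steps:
$S = 1009$
$X = \frac{1153}{373}$ ($X = \frac{965 + 188}{357 + 16} = \frac{1153}{373} \approx 3.0912$)
$\frac{S - 3555}{\left(I - 4 X\right) + 3539} = \frac{1009 - 3555}{\left(-2283 - \frac{4612}{373}\right) + 3539} = - \frac{2546}{\left(-2283 - \frac{4612}{373}\right) + 3539} = - \frac{2546}{- \frac{856171}{373} + 3539} = - \frac{2546}{\frac{463876}{373}} = \left(-2546\right) \frac{373}{463876} = - \frac{474829}{231938}$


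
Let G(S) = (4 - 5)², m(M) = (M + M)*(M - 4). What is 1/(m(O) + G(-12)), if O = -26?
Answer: 1/1561 ≈ 0.00064061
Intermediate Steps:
m(M) = 2*M*(-4 + M) (m(M) = (2*M)*(-4 + M) = 2*M*(-4 + M))
G(S) = 1 (G(S) = (-1)² = 1)
1/(m(O) + G(-12)) = 1/(2*(-26)*(-4 - 26) + 1) = 1/(2*(-26)*(-30) + 1) = 1/(1560 + 1) = 1/1561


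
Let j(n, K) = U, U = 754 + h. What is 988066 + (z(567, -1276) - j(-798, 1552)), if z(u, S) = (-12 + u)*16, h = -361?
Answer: 996553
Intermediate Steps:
U = 393 (U = 754 - 361 = 393)
j(n, K) = 393
z(u, S) = -192 + 16*u
988066 + (z(567, -1276) - j(-798, 1552)) = 988066 + ((-192 + 16*567) - 1*393) = 988066 + ((-192 + 9072) - 393) = 988066 + (8880 - 393) = 988066 + 8487 = 996553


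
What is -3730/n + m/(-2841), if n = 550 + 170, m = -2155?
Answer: -301511/68184 ≈ -4.4220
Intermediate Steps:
n = 720
-3730/n + m/(-2841) = -3730/720 - 2155/(-2841) = -3730*1/720 - 2155*(-1/2841) = -373/72 + 2155/2841 = -301511/68184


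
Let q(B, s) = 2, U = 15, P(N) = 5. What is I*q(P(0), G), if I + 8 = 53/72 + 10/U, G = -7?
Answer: -475/36 ≈ -13.194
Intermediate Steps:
I = -475/72 (I = -8 + (53/72 + 10/15) = -8 + (53*(1/72) + 10*(1/15)) = -8 + (53/72 + 2/3) = -8 + 101/72 = -475/72 ≈ -6.5972)
I*q(P(0), G) = -475/72*2 = -475/36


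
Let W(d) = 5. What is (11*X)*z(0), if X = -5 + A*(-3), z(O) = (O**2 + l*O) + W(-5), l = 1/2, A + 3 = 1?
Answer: 55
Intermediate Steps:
A = -2 (A = -3 + 1 = -2)
l = 1/2 ≈ 0.50000
z(O) = 5 + O**2 + O/2 (z(O) = (O**2 + O/2) + 5 = 5 + O**2 + O/2)
X = 1 (X = -5 - 2*(-3) = -5 + 6 = 1)
(11*X)*z(0) = (11*1)*(5 + 0**2 + (1/2)*0) = 11*(5 + 0 + 0) = 11*5 = 55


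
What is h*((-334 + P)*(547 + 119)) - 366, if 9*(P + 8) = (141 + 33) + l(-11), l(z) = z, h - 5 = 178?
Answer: -39475296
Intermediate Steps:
h = 183 (h = 5 + 178 = 183)
P = 91/9 (P = -8 + ((141 + 33) - 11)/9 = -8 + (174 - 11)/9 = -8 + (⅑)*163 = -8 + 163/9 = 91/9 ≈ 10.111)
h*((-334 + P)*(547 + 119)) - 366 = 183*((-334 + 91/9)*(547 + 119)) - 366 = 183*(-2915/9*666) - 366 = 183*(-215710) - 366 = -39474930 - 366 = -39475296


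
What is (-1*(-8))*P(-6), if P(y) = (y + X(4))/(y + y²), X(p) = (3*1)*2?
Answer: 0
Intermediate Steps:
X(p) = 6 (X(p) = 3*2 = 6)
P(y) = (6 + y)/(y + y²) (P(y) = (y + 6)/(y + y²) = (6 + y)/(y + y²))
(-1*(-8))*P(-6) = (-1*(-8))*((6 - 6)/((-6)*(1 - 6))) = 8*(-⅙*0/(-5)) = 8*(-⅙*(-⅕)*0) = 8*0 = 0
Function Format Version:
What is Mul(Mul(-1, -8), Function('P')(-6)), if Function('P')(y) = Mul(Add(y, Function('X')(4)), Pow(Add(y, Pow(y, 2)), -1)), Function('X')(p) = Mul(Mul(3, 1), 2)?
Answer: 0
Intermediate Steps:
Function('X')(p) = 6 (Function('X')(p) = Mul(3, 2) = 6)
Function('P')(y) = Mul(Pow(Add(y, Pow(y, 2)), -1), Add(6, y)) (Function('P')(y) = Mul(Add(y, 6), Pow(Add(y, Pow(y, 2)), -1)) = Mul(Add(6, y), Pow(Add(y, Pow(y, 2)), -1)) = Mul(Pow(Add(y, Pow(y, 2)), -1), Add(6, y)))
Mul(Mul(-1, -8), Function('P')(-6)) = Mul(Mul(-1, -8), Mul(Pow(-6, -1), Pow(Add(1, -6), -1), Add(6, -6))) = Mul(8, Mul(Rational(-1, 6), Pow(-5, -1), 0)) = Mul(8, Mul(Rational(-1, 6), Rational(-1, 5), 0)) = Mul(8, 0) = 0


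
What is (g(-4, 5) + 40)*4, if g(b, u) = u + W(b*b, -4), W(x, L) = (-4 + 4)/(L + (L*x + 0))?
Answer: 180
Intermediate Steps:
W(x, L) = 0 (W(x, L) = 0/(L + L*x) = 0)
g(b, u) = u (g(b, u) = u + 0 = u)
(g(-4, 5) + 40)*4 = (5 + 40)*4 = 45*4 = 180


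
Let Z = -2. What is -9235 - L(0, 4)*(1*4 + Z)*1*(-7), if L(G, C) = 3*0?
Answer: -9235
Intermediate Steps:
L(G, C) = 0
-9235 - L(0, 4)*(1*4 + Z)*1*(-7) = -9235 - 0*(1*4 - 2)*1*(-7) = -9235 - 0*(4 - 2)*(-7) = -9235 - 0*2*(-7) = -9235 - 0*(-7) = -9235 - 1*0 = -9235 + 0 = -9235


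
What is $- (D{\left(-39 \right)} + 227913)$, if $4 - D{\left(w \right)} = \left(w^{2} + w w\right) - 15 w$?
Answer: $-224290$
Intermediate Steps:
$D{\left(w \right)} = 4 - 2 w^{2} + 15 w$ ($D{\left(w \right)} = 4 - \left(\left(w^{2} + w w\right) - 15 w\right) = 4 - \left(\left(w^{2} + w^{2}\right) - 15 w\right) = 4 - \left(2 w^{2} - 15 w\right) = 4 - \left(- 15 w + 2 w^{2}\right) = 4 - 2 w^{2} + 15 w$)
$- (D{\left(-39 \right)} + 227913) = - (\left(4 - 2 \left(-39\right)^{2} + 15 \left(-39\right)\right) + 227913) = - (\left(4 - 3042 - 585\right) + 227913) = - (-3623 + 227913) = \left(-1\right) 224290 = -224290$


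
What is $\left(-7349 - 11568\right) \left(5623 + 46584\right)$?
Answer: $-987599819$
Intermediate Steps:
$\left(-7349 - 11568\right) \left(5623 + 46584\right) = \left(-18917\right) 52207 = -987599819$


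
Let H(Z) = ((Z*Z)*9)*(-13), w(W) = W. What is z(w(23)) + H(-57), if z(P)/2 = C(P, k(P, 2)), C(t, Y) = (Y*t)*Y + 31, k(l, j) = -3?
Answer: -379657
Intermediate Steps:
C(t, Y) = 31 + t*Y² (C(t, Y) = t*Y² + 31 = 31 + t*Y²)
z(P) = 62 + 18*P (z(P) = 2*(31 + P*(-3)²) = 2*(31 + P*9) = 2*(31 + 9*P) = 62 + 18*P)
H(Z) = -117*Z² (H(Z) = (Z²*9)*(-13) = (9*Z²)*(-13) = -117*Z²)
z(w(23)) + H(-57) = (62 + 18*23) - 117*(-57)² = (62 + 414) - 117*3249 = 476 - 380133 = -379657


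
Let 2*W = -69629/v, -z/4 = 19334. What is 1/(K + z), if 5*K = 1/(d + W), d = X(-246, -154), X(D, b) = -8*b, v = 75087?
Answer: -924723695/71514431526346 ≈ -1.2931e-5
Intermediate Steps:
z = -77336 (z = -4*19334 = -77336)
W = -69629/150174 (W = (-69629/75087)/2 = (-69629*1/75087)/2 = (½)*(-69629/75087) = -69629/150174 ≈ -0.46366)
d = 1232 (d = -8*(-154) = 1232)
K = 150174/924723695 (K = 1/(5*(1232 - 69629/150174)) = 1/(5*(184944739/150174)) = (⅕)*(150174/184944739) = 150174/924723695 ≈ 0.00016240)
1/(K + z) = 1/(150174/924723695 - 77336) = 1/(-71514431526346/924723695) = -924723695/71514431526346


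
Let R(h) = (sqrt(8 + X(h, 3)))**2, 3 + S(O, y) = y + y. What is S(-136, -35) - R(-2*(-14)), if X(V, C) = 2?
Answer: -83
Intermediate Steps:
S(O, y) = -3 + 2*y (S(O, y) = -3 + (y + y) = -3 + 2*y)
R(h) = 10 (R(h) = (sqrt(8 + 2))**2 = (sqrt(10))**2 = 10)
S(-136, -35) - R(-2*(-14)) = (-3 + 2*(-35)) - 1*10 = (-3 - 70) - 10 = -73 - 10 = -83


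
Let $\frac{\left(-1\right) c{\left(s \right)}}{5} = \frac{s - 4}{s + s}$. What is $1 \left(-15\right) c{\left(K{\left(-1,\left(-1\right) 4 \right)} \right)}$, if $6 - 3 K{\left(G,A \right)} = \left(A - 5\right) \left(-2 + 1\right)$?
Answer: $\frac{375}{2} \approx 187.5$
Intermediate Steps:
$K{\left(G,A \right)} = \frac{1}{3} + \frac{A}{3}$ ($K{\left(G,A \right)} = 2 - \frac{\left(A - 5\right) \left(-2 + 1\right)}{3} = 2 - \frac{\left(-5 + A\right) \left(-1\right)}{3} = 2 - \frac{5 - A}{3} = 2 + \left(- \frac{5}{3} + \frac{A}{3}\right) = \frac{1}{3} + \frac{A}{3}$)
$c{\left(s \right)} = - \frac{5 \left(-4 + s\right)}{2 s}$ ($c{\left(s \right)} = - 5 \frac{s - 4}{s + s} = - 5 \frac{-4 + s}{2 s} = - \frac{5 \left(-4 + s\right)}{2 s}$)
$1 \left(-15\right) c{\left(K{\left(-1,\left(-1\right) 4 \right)} \right)} = 1 \left(-15\right) \left(- \frac{5}{2} + \frac{10}{\frac{1}{3} + \frac{\left(-1\right) 4}{3}}\right) = - 15 \left(- \frac{5}{2} + \frac{10}{\frac{1}{3} + \frac{1}{3} \left(-4\right)}\right) = - 15 \left(- \frac{5}{2} + \frac{10}{\frac{1}{3} - \frac{4}{3}}\right) = - 15 \left(- \frac{5}{2} + \frac{10}{-1}\right) = - 15 \left(- \frac{5}{2} + 10 \left(-1\right)\right) = - 15 \left(- \frac{5}{2} - 10\right) = \left(-15\right) \left(- \frac{25}{2}\right) = \frac{375}{2}$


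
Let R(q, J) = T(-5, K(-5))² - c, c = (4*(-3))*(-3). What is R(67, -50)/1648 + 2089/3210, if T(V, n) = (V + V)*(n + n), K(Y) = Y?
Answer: 4428389/661260 ≈ 6.6969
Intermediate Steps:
c = 36 (c = -12*(-3) = 36)
T(V, n) = 4*V*n (T(V, n) = (2*V)*(2*n) = 4*V*n)
R(q, J) = 9964 (R(q, J) = (4*(-5)*(-5))² - 1*36 = 100² - 36 = 10000 - 36 = 9964)
R(67, -50)/1648 + 2089/3210 = 9964/1648 + 2089/3210 = 9964*(1/1648) + 2089*(1/3210) = 2491/412 + 2089/3210 = 4428389/661260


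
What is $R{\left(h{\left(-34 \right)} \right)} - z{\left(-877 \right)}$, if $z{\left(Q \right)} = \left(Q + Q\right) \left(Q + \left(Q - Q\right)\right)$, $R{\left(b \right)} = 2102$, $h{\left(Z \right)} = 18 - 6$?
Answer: $-1536156$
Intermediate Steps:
$h{\left(Z \right)} = 12$ ($h{\left(Z \right)} = 18 - 6 = 12$)
$z{\left(Q \right)} = 2 Q^{2}$ ($z{\left(Q \right)} = 2 Q \left(Q + 0\right) = 2 Q Q = 2 Q^{2}$)
$R{\left(h{\left(-34 \right)} \right)} - z{\left(-877 \right)} = 2102 - 2 \left(-877\right)^{2} = 2102 - 2 \cdot 769129 = 2102 - 1538258 = -1536156$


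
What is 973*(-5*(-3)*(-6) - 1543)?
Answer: -1588909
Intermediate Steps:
973*(-5*(-3)*(-6) - 1543) = 973*(15*(-6) - 1543) = 973*(-90 - 1543) = 973*(-1633) = -1588909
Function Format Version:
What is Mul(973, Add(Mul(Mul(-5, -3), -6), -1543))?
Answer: -1588909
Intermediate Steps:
Mul(973, Add(Mul(Mul(-5, -3), -6), -1543)) = Mul(973, Add(Mul(15, -6), -1543)) = Mul(973, Add(-90, -1543)) = Mul(973, -1633) = -1588909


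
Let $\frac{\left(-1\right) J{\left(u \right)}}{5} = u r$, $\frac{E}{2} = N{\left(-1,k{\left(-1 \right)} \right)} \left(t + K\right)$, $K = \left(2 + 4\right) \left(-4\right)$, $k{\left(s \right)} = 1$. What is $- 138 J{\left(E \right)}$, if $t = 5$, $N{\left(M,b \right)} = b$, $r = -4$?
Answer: $104880$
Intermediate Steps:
$K = -24$ ($K = 6 \left(-4\right) = -24$)
$E = -38$ ($E = 2 \cdot 1 \left(5 - 24\right) = 2 \cdot 1 \left(-19\right) = 2 \left(-19\right) = -38$)
$J{\left(u \right)} = 20 u$ ($J{\left(u \right)} = - 5 u \left(-4\right) = - 5 \left(- 4 u\right) = 20 u$)
$- 138 J{\left(E \right)} = - 138 \cdot 20 \left(-38\right) = \left(-138\right) \left(-760\right) = 104880$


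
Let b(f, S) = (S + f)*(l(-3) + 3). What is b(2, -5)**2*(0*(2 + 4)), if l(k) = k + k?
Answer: 0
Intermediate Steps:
l(k) = 2*k
b(f, S) = -3*S - 3*f (b(f, S) = (S + f)*(2*(-3) + 3) = (S + f)*(-6 + 3) = (S + f)*(-3) = -3*S - 3*f)
b(2, -5)**2*(0*(2 + 4)) = (-3*(-5) - 3*2)**2*(0*(2 + 4)) = (15 - 6)**2*(0*6) = 9**2*0 = 81*0 = 0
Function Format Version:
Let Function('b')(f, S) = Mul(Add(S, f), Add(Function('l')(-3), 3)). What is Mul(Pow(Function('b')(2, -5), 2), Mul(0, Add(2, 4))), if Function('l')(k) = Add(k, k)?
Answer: 0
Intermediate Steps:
Function('l')(k) = Mul(2, k)
Function('b')(f, S) = Add(Mul(-3, S), Mul(-3, f)) (Function('b')(f, S) = Mul(Add(S, f), Add(Mul(2, -3), 3)) = Mul(Add(S, f), Add(-6, 3)) = Mul(Add(S, f), -3) = Add(Mul(-3, S), Mul(-3, f)))
Mul(Pow(Function('b')(2, -5), 2), Mul(0, Add(2, 4))) = Mul(Pow(Add(Mul(-3, -5), Mul(-3, 2)), 2), Mul(0, Add(2, 4))) = Mul(Pow(Add(15, -6), 2), Mul(0, 6)) = Mul(Pow(9, 2), 0) = Mul(81, 0) = 0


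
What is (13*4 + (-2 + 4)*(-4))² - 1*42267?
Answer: -40331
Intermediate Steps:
(13*4 + (-2 + 4)*(-4))² - 1*42267 = (52 + 2*(-4))² - 42267 = (52 - 8)² - 42267 = 44² - 42267 = 1936 - 42267 = -40331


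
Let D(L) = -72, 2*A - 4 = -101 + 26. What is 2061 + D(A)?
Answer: 1989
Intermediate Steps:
A = -71/2 (A = 2 + (-101 + 26)/2 = 2 + (½)*(-75) = 2 - 75/2 = -71/2 ≈ -35.500)
2061 + D(A) = 2061 - 72 = 1989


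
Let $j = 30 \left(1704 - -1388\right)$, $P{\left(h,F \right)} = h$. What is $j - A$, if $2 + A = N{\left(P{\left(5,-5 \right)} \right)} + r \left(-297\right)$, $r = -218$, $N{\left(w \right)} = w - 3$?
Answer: $28014$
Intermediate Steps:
$N{\left(w \right)} = -3 + w$ ($N{\left(w \right)} = w - 3 = -3 + w$)
$j = 92760$ ($j = 30 \left(1704 + 1388\right) = 30 \cdot 3092 = 92760$)
$A = 64746$ ($A = -2 + \left(\left(-3 + 5\right) - -64746\right) = -2 + \left(2 + 64746\right) = -2 + 64748 = 64746$)
$j - A = 92760 - 64746 = 28014$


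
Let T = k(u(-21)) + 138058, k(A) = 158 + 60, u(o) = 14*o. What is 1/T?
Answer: 1/138276 ≈ 7.2319e-6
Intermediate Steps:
k(A) = 218
T = 138276 (T = 218 + 138058 = 138276)
1/T = 1/138276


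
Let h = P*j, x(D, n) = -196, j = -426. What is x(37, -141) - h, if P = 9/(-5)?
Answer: -4814/5 ≈ -962.80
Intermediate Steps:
P = -9/5 (P = 9*(-1/5) = -9/5 ≈ -1.8000)
h = 3834/5 (h = -9/5*(-426) = 3834/5 ≈ 766.80)
x(37, -141) - h = -196 - 1*3834/5 = -196 - 3834/5 = -4814/5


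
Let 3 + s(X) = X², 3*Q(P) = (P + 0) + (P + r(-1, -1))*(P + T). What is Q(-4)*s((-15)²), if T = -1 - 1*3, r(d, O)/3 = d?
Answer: 877448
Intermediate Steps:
r(d, O) = 3*d
T = -4 (T = -1 - 3 = -4)
Q(P) = P/3 + (-4 + P)*(-3 + P)/3 (Q(P) = ((P + 0) + (P + 3*(-1))*(P - 4))/3 = (P + (P - 3)*(-4 + P))/3 = (P + (-3 + P)*(-4 + P))/3 = (P + (-4 + P)*(-3 + P))/3 = P/3 + (-4 + P)*(-3 + P)/3)
s(X) = -3 + X²
Q(-4)*s((-15)²) = (4 - 2*(-4) + (⅓)*(-4)²)*(-3 + ((-15)²)²) = (4 + 8 + (⅓)*16)*(-3 + 225²) = (4 + 8 + 16/3)*(-3 + 50625) = (52/3)*50622 = 877448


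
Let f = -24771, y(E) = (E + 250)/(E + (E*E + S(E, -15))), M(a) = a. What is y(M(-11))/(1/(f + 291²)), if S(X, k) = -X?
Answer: 14318490/121 ≈ 1.1833e+5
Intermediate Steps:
y(E) = (250 + E)/E² (y(E) = (E + 250)/(E + (E*E - E)) = (250 + E)/(E + (E² - E)) = (250 + E)/(E²) = (250 + E)/E²)
y(M(-11))/(1/(f + 291²)) = ((250 - 11)/(-11)²)/(1/(-24771 + 291²)) = ((1/121)*239)/(1/(-24771 + 84681)) = 239/(121*(1/59910)) = (239/121)*59910 = 14318490/121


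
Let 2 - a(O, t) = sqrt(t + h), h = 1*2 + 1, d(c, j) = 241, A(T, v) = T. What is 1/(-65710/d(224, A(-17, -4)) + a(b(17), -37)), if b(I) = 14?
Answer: -7859974/2128333369 + 58081*I*sqrt(34)/4256666738 ≈ -0.003693 + 7.9562e-5*I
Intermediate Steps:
h = 3 (h = 2 + 1 = 3)
a(O, t) = 2 - sqrt(3 + t) (a(O, t) = 2 - sqrt(t + 3) = 2 - sqrt(3 + t))
1/(-65710/d(224, A(-17, -4)) + a(b(17), -37)) = 1/(-65710/241 + (2 - sqrt(3 - 37))) = 1/(-65710*1/241 + (2 - sqrt(-34))) = 1/(-65710/241 + (2 - I*sqrt(34))) = 1/(-65228/241 - I*sqrt(34))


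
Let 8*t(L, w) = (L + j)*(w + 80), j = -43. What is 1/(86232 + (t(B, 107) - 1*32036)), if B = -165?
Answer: 1/49334 ≈ 2.0270e-5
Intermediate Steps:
t(L, w) = (-43 + L)*(80 + w)/8 (t(L, w) = ((L - 43)*(w + 80))/8 = ((-43 + L)*(80 + w))/8 = (-43 + L)*(80 + w)/8)
1/(86232 + (t(B, 107) - 1*32036)) = 1/(86232 + ((-430 + 10*(-165) - 43/8*107 + (1/8)*(-165)*107) - 1*32036)) = 1/(86232 + ((-430 - 1650 - 4601/8 - 17655/8) - 32036)) = 1/(86232 + (-4862 - 32036)) = 1/(86232 - 36898) = 1/49334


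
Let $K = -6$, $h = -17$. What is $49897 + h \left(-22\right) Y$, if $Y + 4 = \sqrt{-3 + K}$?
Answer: $48401 + 1122 i \approx 48401.0 + 1122.0 i$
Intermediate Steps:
$Y = -4 + 3 i$ ($Y = -4 + \sqrt{-3 - 6} = -4 + \sqrt{-9} = -4 + 3 i \approx -4.0 + 3.0 i$)
$49897 + h \left(-22\right) Y = 49897 + \left(-17\right) \left(-22\right) \left(-4 + 3 i\right) = 49897 + 374 \left(-4 + 3 i\right) = 49897 - \left(1496 - 1122 i\right) = 48401 + 1122 i$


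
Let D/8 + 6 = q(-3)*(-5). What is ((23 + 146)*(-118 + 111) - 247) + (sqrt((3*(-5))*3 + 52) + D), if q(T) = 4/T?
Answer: -4274/3 + sqrt(7) ≈ -1422.0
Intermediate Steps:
D = 16/3 (D = -48 + 8*((4/(-3))*(-5)) = -48 + 8*((4*(-1/3))*(-5)) = -48 + 8*(-4/3*(-5)) = -48 + 8*(20/3) = -48 + 160/3 = 16/3 ≈ 5.3333)
((23 + 146)*(-118 + 111) - 247) + (sqrt((3*(-5))*3 + 52) + D) = ((23 + 146)*(-118 + 111) - 247) + (sqrt((3*(-5))*3 + 52) + 16/3) = (169*(-7) - 247) + (sqrt(-15*3 + 52) + 16/3) = (-1183 - 247) + (sqrt(-45 + 52) + 16/3) = -1430 + (sqrt(7) + 16/3) = -1430 + (16/3 + sqrt(7)) = -4274/3 + sqrt(7)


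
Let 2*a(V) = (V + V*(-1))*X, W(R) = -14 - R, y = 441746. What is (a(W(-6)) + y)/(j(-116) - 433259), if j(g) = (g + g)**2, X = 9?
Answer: -441746/379435 ≈ -1.1642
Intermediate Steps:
j(g) = 4*g**2 (j(g) = (2*g)**2 = 4*g**2)
a(V) = 0 (a(V) = ((V + V*(-1))*9)/2 = ((V - V)*9)/2 = (0*9)/2 = (1/2)*0 = 0)
(a(W(-6)) + y)/(j(-116) - 433259) = (0 + 441746)/(4*(-116)**2 - 433259) = 441746/(4*13456 - 433259) = 441746/(53824 - 433259) = 441746/(-379435) = 441746*(-1/379435) = -441746/379435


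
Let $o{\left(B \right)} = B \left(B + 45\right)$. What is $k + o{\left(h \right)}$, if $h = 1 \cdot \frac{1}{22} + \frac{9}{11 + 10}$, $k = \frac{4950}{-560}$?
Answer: $\frac{603173}{47432} \approx 12.717$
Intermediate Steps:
$k = - \frac{495}{56}$ ($k = 4950 \left(- \frac{1}{560}\right) = - \frac{495}{56} \approx -8.8393$)
$h = \frac{73}{154}$ ($h = 1 \cdot \frac{1}{22} + \frac{9}{21} = \frac{1}{22} + 9 \cdot \frac{1}{21} = \frac{1}{22} + \frac{3}{7} = \frac{73}{154} \approx 0.47403$)
$o{\left(B \right)} = B \left(45 + B\right)$
$k + o{\left(h \right)} = - \frac{495}{56} + \frac{73 \left(45 + \frac{73}{154}\right)}{154} = - \frac{495}{56} + \frac{73}{154} \cdot \frac{7003}{154} = - \frac{495}{56} + \frac{511219}{23716} = \frac{603173}{47432}$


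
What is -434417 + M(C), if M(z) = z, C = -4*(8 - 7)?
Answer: -434421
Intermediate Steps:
C = -4 (C = -4*1 = -4)
-434417 + M(C) = -434417 - 4 = -434421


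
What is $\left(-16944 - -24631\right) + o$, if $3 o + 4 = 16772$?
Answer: $\frac{39829}{3} \approx 13276.0$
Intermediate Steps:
$o = \frac{16768}{3}$ ($o = - \frac{4}{3} + \frac{1}{3} \cdot 16772 = - \frac{4}{3} + \frac{16772}{3} = \frac{16768}{3} \approx 5589.3$)
$\left(-16944 - -24631\right) + o = \left(-16944 - -24631\right) + \frac{16768}{3} = \left(-16944 + 24631\right) + \frac{16768}{3} = 7687 + \frac{16768}{3} = \frac{39829}{3}$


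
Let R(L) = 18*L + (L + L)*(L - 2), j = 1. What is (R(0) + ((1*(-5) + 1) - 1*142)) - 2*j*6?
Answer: -158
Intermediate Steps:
R(L) = 18*L + 2*L*(-2 + L) (R(L) = 18*L + (2*L)*(-2 + L) = 18*L + 2*L*(-2 + L))
(R(0) + ((1*(-5) + 1) - 1*142)) - 2*j*6 = (2*0*(7 + 0) + ((1*(-5) + 1) - 1*142)) - 2*6 = (2*0*7 + ((-5 + 1) - 142)) - 2*6 = (0 + (-4 - 142)) - 12 = (0 - 146) - 12 = -146 - 12 = -158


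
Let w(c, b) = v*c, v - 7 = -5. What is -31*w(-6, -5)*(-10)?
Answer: -3720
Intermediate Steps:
v = 2 (v = 7 - 5 = 2)
w(c, b) = 2*c
-31*w(-6, -5)*(-10) = -62*(-6)*(-10) = -31*(-12)*(-10) = 372*(-10) = -3720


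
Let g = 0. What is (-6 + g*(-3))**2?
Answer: 36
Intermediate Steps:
(-6 + g*(-3))**2 = (-6 + 0*(-3))**2 = (-6 + 0)**2 = (-6)**2 = 36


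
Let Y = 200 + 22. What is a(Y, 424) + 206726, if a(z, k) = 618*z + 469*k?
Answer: 542778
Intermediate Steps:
Y = 222
a(z, k) = 469*k + 618*z
a(Y, 424) + 206726 = (469*424 + 618*222) + 206726 = (198856 + 137196) + 206726 = 336052 + 206726 = 542778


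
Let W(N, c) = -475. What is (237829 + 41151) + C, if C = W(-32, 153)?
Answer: 278505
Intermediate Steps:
C = -475
(237829 + 41151) + C = (237829 + 41151) - 475 = 278980 - 475 = 278505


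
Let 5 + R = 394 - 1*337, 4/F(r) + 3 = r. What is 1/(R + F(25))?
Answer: 11/574 ≈ 0.019164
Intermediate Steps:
F(r) = 4/(-3 + r)
R = 52 (R = -5 + (394 - 1*337) = -5 + (394 - 337) = -5 + 57 = 52)
1/(R + F(25)) = 1/(52 + 4/(-3 + 25)) = 1/(52 + 4/22) = 1/(52 + 4*(1/22)) = 1/(52 + 2/11) = 1/(574/11) = 11/574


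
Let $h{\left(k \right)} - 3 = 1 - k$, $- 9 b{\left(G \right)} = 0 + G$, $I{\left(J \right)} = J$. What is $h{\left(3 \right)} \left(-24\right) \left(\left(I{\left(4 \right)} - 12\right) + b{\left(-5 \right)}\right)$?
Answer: $\frac{536}{3} \approx 178.67$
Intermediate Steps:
$b{\left(G \right)} = - \frac{G}{9}$ ($b{\left(G \right)} = - \frac{0 + G}{9} = - \frac{G}{9}$)
$h{\left(k \right)} = 4 - k$ ($h{\left(k \right)} = 3 - \left(-1 + k\right) = 4 - k$)
$h{\left(3 \right)} \left(-24\right) \left(\left(I{\left(4 \right)} - 12\right) + b{\left(-5 \right)}\right) = \left(4 - 3\right) \left(-24\right) \left(\left(4 - 12\right) - - \frac{5}{9}\right) = \left(4 - 3\right) \left(-24\right) \left(-8 + \frac{5}{9}\right) = 1 \left(-24\right) \left(- \frac{67}{9}\right) = \left(-24\right) \left(- \frac{67}{9}\right) = \frac{536}{3}$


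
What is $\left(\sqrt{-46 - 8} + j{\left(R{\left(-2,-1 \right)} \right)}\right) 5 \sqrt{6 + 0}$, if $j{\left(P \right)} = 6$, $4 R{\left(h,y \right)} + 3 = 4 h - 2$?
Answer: $30 \sqrt{6} + 90 i \approx 73.485 + 90.0 i$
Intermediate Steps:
$R{\left(h,y \right)} = - \frac{5}{4} + h$ ($R{\left(h,y \right)} = - \frac{3}{4} + \frac{4 h - 2}{4} = - \frac{3}{4} + \frac{-2 + 4 h}{4} = - \frac{3}{4} + \left(- \frac{1}{2} + h\right) = - \frac{5}{4} + h$)
$\left(\sqrt{-46 - 8} + j{\left(R{\left(-2,-1 \right)} \right)}\right) 5 \sqrt{6 + 0} = \left(\sqrt{-46 - 8} + 6\right) 5 \sqrt{6 + 0} = \left(\sqrt{-54} + 6\right) 5 \sqrt{6} = \left(3 i \sqrt{6} + 6\right) 5 \sqrt{6} = \left(6 + 3 i \sqrt{6}\right) 5 \sqrt{6} = 5 \sqrt{6} \left(6 + 3 i \sqrt{6}\right)$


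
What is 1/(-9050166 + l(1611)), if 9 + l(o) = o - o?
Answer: -1/9050175 ≈ -1.1050e-7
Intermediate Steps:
l(o) = -9 (l(o) = -9 + (o - o) = -9 + 0 = -9)
1/(-9050166 + l(1611)) = 1/(-9050166 - 9) = 1/(-9050175) = -1/9050175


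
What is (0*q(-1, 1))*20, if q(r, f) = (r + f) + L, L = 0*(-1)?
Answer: 0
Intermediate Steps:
L = 0
q(r, f) = f + r (q(r, f) = (r + f) + 0 = (f + r) + 0 = f + r)
(0*q(-1, 1))*20 = (0*(1 - 1))*20 = (0*0)*20 = 0*20 = 0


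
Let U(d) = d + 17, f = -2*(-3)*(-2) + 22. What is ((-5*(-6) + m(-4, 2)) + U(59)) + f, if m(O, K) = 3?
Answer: 119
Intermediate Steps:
f = 10 (f = 6*(-2) + 22 = -12 + 22 = 10)
U(d) = 17 + d
((-5*(-6) + m(-4, 2)) + U(59)) + f = ((-5*(-6) + 3) + (17 + 59)) + 10 = ((30 + 3) + 76) + 10 = (33 + 76) + 10 = 109 + 10 = 119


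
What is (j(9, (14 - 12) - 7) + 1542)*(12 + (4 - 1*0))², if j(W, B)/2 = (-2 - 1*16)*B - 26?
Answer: 427520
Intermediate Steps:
j(W, B) = -52 - 36*B (j(W, B) = 2*((-2 - 1*16)*B - 26) = 2*((-2 - 16)*B - 26) = 2*(-18*B - 26) = 2*(-26 - 18*B) = -52 - 36*B)
(j(9, (14 - 12) - 7) + 1542)*(12 + (4 - 1*0))² = ((-52 - 36*((14 - 12) - 7)) + 1542)*(12 + (4 - 1*0))² = ((-52 - 36*(2 - 7)) + 1542)*(12 + (4 + 0))² = ((-52 - 36*(-5)) + 1542)*(12 + 4)² = ((-52 + 180) + 1542)*16² = (128 + 1542)*256 = 1670*256 = 427520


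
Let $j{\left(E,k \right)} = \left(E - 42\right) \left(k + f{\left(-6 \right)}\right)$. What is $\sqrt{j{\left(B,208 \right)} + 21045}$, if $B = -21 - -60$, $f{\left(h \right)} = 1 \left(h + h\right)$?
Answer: $3 \sqrt{2273} \approx 143.03$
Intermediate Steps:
$f{\left(h \right)} = 2 h$ ($f{\left(h \right)} = 1 \cdot 2 h = 2 h$)
$B = 39$ ($B = -21 + 60 = 39$)
$j{\left(E,k \right)} = \left(-42 + E\right) \left(-12 + k\right)$ ($j{\left(E,k \right)} = \left(E - 42\right) \left(k + 2 \left(-6\right)\right) = \left(-42 + E\right) \left(k - 12\right) = \left(-42 + E\right) \left(-12 + k\right)$)
$\sqrt{j{\left(B,208 \right)} + 21045} = \sqrt{\left(504 - 8736 - 468 + 39 \cdot 208\right) + 21045} = \sqrt{\left(504 - 8736 - 468 + 8112\right) + 21045} = \sqrt{-588 + 21045} = \sqrt{20457} = 3 \sqrt{2273}$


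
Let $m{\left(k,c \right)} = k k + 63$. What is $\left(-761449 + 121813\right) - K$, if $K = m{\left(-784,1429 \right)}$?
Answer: $-1254355$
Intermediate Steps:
$m{\left(k,c \right)} = 63 + k^{2}$ ($m{\left(k,c \right)} = k^{2} + 63 = 63 + k^{2}$)
$K = 614719$ ($K = 63 + \left(-784\right)^{2} = 63 + 614656 = 614719$)
$\left(-761449 + 121813\right) - K = \left(-761449 + 121813\right) - 614719 = -639636 - 614719 = -1254355$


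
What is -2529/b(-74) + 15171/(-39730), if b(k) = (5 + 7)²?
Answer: -5703433/317840 ≈ -17.944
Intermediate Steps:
b(k) = 144 (b(k) = 12² = 144)
-2529/b(-74) + 15171/(-39730) = -2529/144 + 15171/(-39730) = -2529*1/144 + 15171*(-1/39730) = -281/16 - 15171/39730 = -5703433/317840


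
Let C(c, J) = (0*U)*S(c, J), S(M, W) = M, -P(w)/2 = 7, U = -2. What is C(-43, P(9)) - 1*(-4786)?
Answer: 4786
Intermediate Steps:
P(w) = -14 (P(w) = -2*7 = -14)
C(c, J) = 0 (C(c, J) = (0*(-2))*c = 0*c = 0)
C(-43, P(9)) - 1*(-4786) = 0 - 1*(-4786) = 0 + 4786 = 4786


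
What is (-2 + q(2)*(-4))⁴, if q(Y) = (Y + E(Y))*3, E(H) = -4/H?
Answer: 16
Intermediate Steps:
q(Y) = -12/Y + 3*Y (q(Y) = (Y - 4/Y)*3 = -12/Y + 3*Y)
(-2 + q(2)*(-4))⁴ = (-2 + (-12/2 + 3*2)*(-4))⁴ = (-2 + (-12*½ + 6)*(-4))⁴ = (-2 + (-6 + 6)*(-4))⁴ = (-2 + 0*(-4))⁴ = (-2 + 0)⁴ = (-2)⁴ = 16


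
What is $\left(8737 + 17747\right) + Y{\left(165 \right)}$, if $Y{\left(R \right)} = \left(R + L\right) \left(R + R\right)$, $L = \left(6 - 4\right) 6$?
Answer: $84894$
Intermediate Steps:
$L = 12$ ($L = 2 \cdot 6 = 12$)
$Y{\left(R \right)} = 2 R \left(12 + R\right)$ ($Y{\left(R \right)} = \left(R + 12\right) \left(R + R\right) = \left(12 + R\right) 2 R = 2 R \left(12 + R\right)$)
$\left(8737 + 17747\right) + Y{\left(165 \right)} = \left(8737 + 17747\right) + 2 \cdot 165 \left(12 + 165\right) = 26484 + 2 \cdot 165 \cdot 177 = 26484 + 58410 = 84894$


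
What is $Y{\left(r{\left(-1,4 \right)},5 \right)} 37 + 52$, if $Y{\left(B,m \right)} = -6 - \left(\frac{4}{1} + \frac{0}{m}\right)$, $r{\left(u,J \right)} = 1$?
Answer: $-318$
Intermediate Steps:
$Y{\left(B,m \right)} = -10$ ($Y{\left(B,m \right)} = -6 - \left(4 \cdot 1 + 0\right) = -6 - \left(4 + 0\right) = -6 - 4 = -10$)
$Y{\left(r{\left(-1,4 \right)},5 \right)} 37 + 52 = \left(-10\right) 37 + 52 = -370 + 52 = -318$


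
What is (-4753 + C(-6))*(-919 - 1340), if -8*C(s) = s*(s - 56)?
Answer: 21684141/2 ≈ 1.0842e+7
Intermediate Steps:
C(s) = -s*(-56 + s)/8 (C(s) = -s*(s - 56)/8 = -s*(-56 + s)/8)
(-4753 + C(-6))*(-919 - 1340) = (-4753 + (⅛)*(-6)*(56 - 1*(-6)))*(-919 - 1340) = (-4753 + (⅛)*(-6)*(56 + 6))*(-2259) = (-4753 + (⅛)*(-6)*62)*(-2259) = (-4753 - 93/2)*(-2259) = -9599/2*(-2259) = 21684141/2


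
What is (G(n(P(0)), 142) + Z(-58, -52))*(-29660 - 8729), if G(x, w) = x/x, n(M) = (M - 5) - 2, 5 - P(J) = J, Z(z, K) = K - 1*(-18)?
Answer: 1266837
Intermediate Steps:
Z(z, K) = 18 + K (Z(z, K) = K + 18 = 18 + K)
P(J) = 5 - J
n(M) = -7 + M (n(M) = (-5 + M) - 2 = -7 + M)
G(x, w) = 1
(G(n(P(0)), 142) + Z(-58, -52))*(-29660 - 8729) = (1 + (18 - 52))*(-29660 - 8729) = (1 - 34)*(-38389) = -33*(-38389) = 1266837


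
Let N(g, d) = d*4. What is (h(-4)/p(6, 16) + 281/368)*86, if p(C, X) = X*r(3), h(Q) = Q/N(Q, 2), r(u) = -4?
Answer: 97653/1472 ≈ 66.340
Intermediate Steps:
N(g, d) = 4*d
h(Q) = Q/8 (h(Q) = Q/((4*2)) = Q/8)
p(C, X) = -4*X (p(C, X) = X*(-4) = -4*X)
(h(-4)/p(6, 16) + 281/368)*86 = (((⅛)*(-4))/((-4*16)) + 281/368)*86 = (-½/(-64) + 281*(1/368))*86 = (-½*(-1/64) + 281/368)*86 = (1/128 + 281/368)*86 = (2271/2944)*86 = 97653/1472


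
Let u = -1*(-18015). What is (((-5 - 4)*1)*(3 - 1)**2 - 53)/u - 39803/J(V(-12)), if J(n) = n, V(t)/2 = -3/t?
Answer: -1434102179/18015 ≈ -79606.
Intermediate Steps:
V(t) = -6/t (V(t) = 2*(-3/t) = -6/t)
u = 18015
(((-5 - 4)*1)*(3 - 1)**2 - 53)/u - 39803/J(V(-12)) = (((-5 - 4)*1)*(3 - 1)**2 - 53)/18015 - 39803/((-6/(-12))) = (-9*1*2**2 - 53)*(1/18015) - 39803/((-6*(-1/12))) = (-9*4 - 53)*(1/18015) - 39803/1/2 = (-36 - 53)*(1/18015) - 39803*2 = -89*1/18015 - 79606 = -89/18015 - 79606 = -1434102179/18015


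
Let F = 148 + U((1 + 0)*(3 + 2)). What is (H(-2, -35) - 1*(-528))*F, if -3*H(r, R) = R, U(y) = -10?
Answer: 74474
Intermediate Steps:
H(r, R) = -R/3
F = 138 (F = 148 - 10 = 138)
(H(-2, -35) - 1*(-528))*F = (-⅓*(-35) - 1*(-528))*138 = (35/3 + 528)*138 = (1619/3)*138 = 74474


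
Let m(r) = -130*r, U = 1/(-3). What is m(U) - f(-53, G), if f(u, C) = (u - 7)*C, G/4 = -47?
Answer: -33710/3 ≈ -11237.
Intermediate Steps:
G = -188 (G = 4*(-47) = -188)
f(u, C) = C*(-7 + u) (f(u, C) = (-7 + u)*C = C*(-7 + u))
U = -⅓ ≈ -0.33333
m(U) - f(-53, G) = -130*(-⅓) - (-188)*(-7 - 53) = 130/3 - (-188)*(-60) = 130/3 - 1*11280 = 130/3 - 11280 = -33710/3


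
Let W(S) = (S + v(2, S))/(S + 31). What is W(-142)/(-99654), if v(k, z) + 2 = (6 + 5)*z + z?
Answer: -308/1843599 ≈ -0.00016706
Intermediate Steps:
v(k, z) = -2 + 12*z (v(k, z) = -2 + ((6 + 5)*z + z) = -2 + (11*z + z) = -2 + 12*z)
W(S) = (-2 + 13*S)/(31 + S) (W(S) = (S + (-2 + 12*S))/(S + 31) = (-2 + 13*S)/(31 + S))
W(-142)/(-99654) = ((-2 + 13*(-142))/(31 - 142))/(-99654) = ((-2 - 1846)/(-111))*(-1/99654) = -1/111*(-1848)*(-1/99654) = (616/37)*(-1/99654) = -308/1843599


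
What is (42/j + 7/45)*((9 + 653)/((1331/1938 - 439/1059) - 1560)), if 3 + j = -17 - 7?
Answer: 1056728092/1778385985 ≈ 0.59421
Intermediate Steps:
j = -27 (j = -3 + (-17 - 7) = -3 - 24 = -27)
(42/j + 7/45)*((9 + 653)/((1331/1938 - 439/1059) - 1560)) = (42/(-27) + 7/45)*((9 + 653)/((1331/1938 - 439/1059) - 1560)) = (42*(-1/27) + 7*(1/45))*(662/((1331*(1/1938) - 439*1/1059) - 1560)) = (-14/9 + 7/45)*(662/((1331/1938 - 439/1059) - 1560)) = -4634/(5*(62083/228038 - 1560)) = -4634/(5*(-355677197/228038)) = -4634*(-228038)/(5*355677197) = -7/5*(-150961156/355677197) = 1056728092/1778385985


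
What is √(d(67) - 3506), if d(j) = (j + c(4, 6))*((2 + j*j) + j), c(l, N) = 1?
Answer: √306438 ≈ 553.57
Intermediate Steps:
d(j) = (1 + j)*(2 + j + j²) (d(j) = (j + 1)*((2 + j*j) + j) = (1 + j)*((2 + j²) + j) = (1 + j)*(2 + j + j²))
√(d(67) - 3506) = √((2 + 67³ + 2*67² + 3*67) - 3506) = √((2 + 300763 + 2*4489 + 201) - 3506) = √((2 + 300763 + 8978 + 201) - 3506) = √(309944 - 3506) = √306438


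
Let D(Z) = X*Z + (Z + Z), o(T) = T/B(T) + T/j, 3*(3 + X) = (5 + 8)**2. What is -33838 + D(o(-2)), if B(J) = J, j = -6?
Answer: -303878/9 ≈ -33764.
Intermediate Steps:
X = 160/3 (X = -3 + (5 + 8)**2/3 = -3 + (1/3)*13**2 = -3 + (1/3)*169 = -3 + 169/3 = 160/3 ≈ 53.333)
o(T) = 1 - T/6 (o(T) = T/T + T/(-6) = 1 + T*(-1/6) = 1 - T/6)
D(Z) = 166*Z/3 (D(Z) = 160*Z/3 + (Z + Z) = 160*Z/3 + 2*Z = 166*Z/3)
-33838 + D(o(-2)) = -33838 + 166*(1 - 1/6*(-2))/3 = -33838 + 166*(1 + 1/3)/3 = -33838 + (166/3)*(4/3) = -33838 + 664/9 = -303878/9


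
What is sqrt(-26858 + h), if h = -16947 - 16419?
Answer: 8*I*sqrt(941) ≈ 245.41*I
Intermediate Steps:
h = -33366
sqrt(-26858 + h) = sqrt(-26858 - 33366) = sqrt(-60224) = 8*I*sqrt(941)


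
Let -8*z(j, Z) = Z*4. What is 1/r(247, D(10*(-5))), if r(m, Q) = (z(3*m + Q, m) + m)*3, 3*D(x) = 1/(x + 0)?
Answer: 2/741 ≈ 0.0026991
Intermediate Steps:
D(x) = 1/(3*x) (D(x) = 1/(3*(x + 0)) = 1/(3*x))
z(j, Z) = -Z/2 (z(j, Z) = -Z*4/8 = -Z/2)
r(m, Q) = 3*m/2 (r(m, Q) = (-m/2 + m)*3 = (m/2)*3 = 3*m/2)
1/r(247, D(10*(-5))) = 1/((3/2)*247) = 1/(741/2) = 2/741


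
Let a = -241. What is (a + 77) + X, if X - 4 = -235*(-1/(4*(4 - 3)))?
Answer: -405/4 ≈ -101.25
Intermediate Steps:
X = 251/4 (X = 4 - 235*(-1/(4*(4 - 3))) = 4 - 235/((-4*1)) = 4 - 235/(-4) = 4 - 235*(-1/4) = 4 + 235/4 = 251/4 ≈ 62.750)
(a + 77) + X = (-241 + 77) + 251/4 = -164 + 251/4 = -405/4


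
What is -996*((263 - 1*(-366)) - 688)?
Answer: 58764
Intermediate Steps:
-996*((263 - 1*(-366)) - 688) = -996*((263 + 366) - 688) = -996*(629 - 688) = -996*(-59) = 58764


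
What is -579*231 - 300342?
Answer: -434091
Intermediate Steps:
-579*231 - 300342 = -133749 - 300342 = -434091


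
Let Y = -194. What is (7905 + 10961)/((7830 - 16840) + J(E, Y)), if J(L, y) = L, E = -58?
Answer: -9433/4534 ≈ -2.0805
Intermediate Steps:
(7905 + 10961)/((7830 - 16840) + J(E, Y)) = (7905 + 10961)/((7830 - 16840) - 58) = 18866/(-9010 - 58) = 18866/(-9068) = 18866*(-1/9068) = -9433/4534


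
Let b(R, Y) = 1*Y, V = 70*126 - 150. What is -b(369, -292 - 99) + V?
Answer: 9061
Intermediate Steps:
V = 8670 (V = 8820 - 150 = 8670)
b(R, Y) = Y
-b(369, -292 - 99) + V = -(-292 - 99) + 8670 = -1*(-391) + 8670 = 391 + 8670 = 9061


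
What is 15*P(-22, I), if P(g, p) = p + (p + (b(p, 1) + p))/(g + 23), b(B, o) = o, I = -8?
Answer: -345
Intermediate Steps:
P(g, p) = p + (1 + 2*p)/(23 + g) (P(g, p) = p + (p + (1 + p))/(g + 23) = p + (1 + 2*p)/(23 + g))
15*P(-22, I) = 15*((1 + 25*(-8) - 22*(-8))/(23 - 22)) = 15*((1 - 200 + 176)/1) = 15*(1*(-23)) = 15*(-23) = -345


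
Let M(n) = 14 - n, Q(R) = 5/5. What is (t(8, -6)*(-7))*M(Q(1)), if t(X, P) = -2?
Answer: 182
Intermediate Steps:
Q(R) = 1 (Q(R) = 5*(⅕) = 1)
(t(8, -6)*(-7))*M(Q(1)) = (-2*(-7))*(14 - 1*1) = 14*(14 - 1) = 14*13 = 182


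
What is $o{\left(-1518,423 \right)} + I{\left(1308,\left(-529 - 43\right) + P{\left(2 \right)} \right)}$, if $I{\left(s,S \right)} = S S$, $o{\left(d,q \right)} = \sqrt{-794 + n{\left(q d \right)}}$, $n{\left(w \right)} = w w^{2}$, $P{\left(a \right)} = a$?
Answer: $324900 + i \sqrt{264750273119778338} \approx 3.249 \cdot 10^{5} + 5.1454 \cdot 10^{8} i$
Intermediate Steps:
$n{\left(w \right)} = w^{3}$
$o{\left(d,q \right)} = \sqrt{-794 + d^{3} q^{3}}$ ($o{\left(d,q \right)} = \sqrt{-794 + \left(q d\right)^{3}} = \sqrt{-794 + \left(d q\right)^{3}} = \sqrt{-794 + d^{3} q^{3}}$)
$I{\left(s,S \right)} = S^{2}$
$o{\left(-1518,423 \right)} + I{\left(1308,\left(-529 - 43\right) + P{\left(2 \right)} \right)} = \sqrt{-794 + \left(-1518\right)^{3} \cdot 423^{3}} + \left(\left(-529 - 43\right) + 2\right)^{2} = \sqrt{-794 - 264750273119777544} + \left(-572 + 2\right)^{2} = \sqrt{-794 - 264750273119777544} + \left(-570\right)^{2} = \sqrt{-264750273119778338} + 324900 = i \sqrt{264750273119778338} + 324900 = 324900 + i \sqrt{264750273119778338}$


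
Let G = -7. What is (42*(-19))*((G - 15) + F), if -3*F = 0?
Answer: 17556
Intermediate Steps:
F = 0 (F = -1/3*0 = 0)
(42*(-19))*((G - 15) + F) = (42*(-19))*((-7 - 15) + 0) = -798*(-22 + 0) = -798*(-22) = 17556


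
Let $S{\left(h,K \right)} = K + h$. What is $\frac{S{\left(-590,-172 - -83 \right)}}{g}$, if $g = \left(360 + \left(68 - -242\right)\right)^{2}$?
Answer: $- \frac{679}{448900} \approx -0.0015126$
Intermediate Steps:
$g = 448900$ ($g = \left(360 + \left(68 + 242\right)\right)^{2} = \left(360 + 310\right)^{2} = 670^{2} = 448900$)
$\frac{S{\left(-590,-172 - -83 \right)}}{g} = \frac{\left(-172 - -83\right) - 590}{448900} = \left(\left(-172 + 83\right) - 590\right) \frac{1}{448900} = \left(-89 - 590\right) \frac{1}{448900} = \left(-679\right) \frac{1}{448900} = - \frac{679}{448900}$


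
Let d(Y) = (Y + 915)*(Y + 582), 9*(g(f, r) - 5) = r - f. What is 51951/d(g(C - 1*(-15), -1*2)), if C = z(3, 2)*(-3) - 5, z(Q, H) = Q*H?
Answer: 467559/4869406 ≈ 0.096020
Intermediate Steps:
z(Q, H) = H*Q
C = -23 (C = (2*3)*(-3) - 5 = 6*(-3) - 5 = -18 - 5 = -23)
g(f, r) = 5 - f/9 + r/9 (g(f, r) = 5 + (r - f)/9 = 5 + (-f/9 + r/9) = 5 - f/9 + r/9)
d(Y) = (582 + Y)*(915 + Y) (d(Y) = (915 + Y)*(582 + Y) = (582 + Y)*(915 + Y))
51951/d(g(C - 1*(-15), -1*2)) = 51951/(532530 + (5 - (-23 - 1*(-15))/9 + (-1*2)/9)² + 1497*(5 - (-23 - 1*(-15))/9 + (-1*2)/9)) = 51951/(532530 + (5 - (-23 + 15)/9 + (⅑)*(-2))² + 1497*(5 - (-23 + 15)/9 + (⅑)*(-2))) = 51951/(532530 + (5 - ⅑*(-8) - 2/9)² + 1497*(5 - ⅑*(-8) - 2/9)) = 51951/(532530 + (5 + 8/9 - 2/9)² + 1497*(5 + 8/9 - 2/9)) = 51951/(532530 + (17/3)² + 1497*(17/3)) = 51951/(532530 + 289/9 + 8483) = 51951/(4869406/9) = 51951*(9/4869406) = 467559/4869406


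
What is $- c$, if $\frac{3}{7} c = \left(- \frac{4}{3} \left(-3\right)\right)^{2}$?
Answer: $- \frac{112}{3} \approx -37.333$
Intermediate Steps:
$c = \frac{112}{3}$ ($c = \frac{7 \left(- \frac{4}{3} \left(-3\right)\right)^{2}}{3} = \frac{7 \left(\left(-4\right) \frac{1}{3} \left(-3\right)\right)^{2}}{3} = \frac{7 \left(\left(- \frac{4}{3}\right) \left(-3\right)\right)^{2}}{3} = \frac{7 \cdot 4^{2}}{3} = \frac{7}{3} \cdot 16 = \frac{112}{3} \approx 37.333$)
$- c = \left(-1\right) \frac{112}{3} = - \frac{112}{3}$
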